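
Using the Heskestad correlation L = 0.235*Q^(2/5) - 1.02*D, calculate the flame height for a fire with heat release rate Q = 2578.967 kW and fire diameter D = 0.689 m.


Q^(2/5) = 23.151
0.235 * Q^(2/5) = 5.4406
1.02 * D = 0.70278
L = 4.7378 m

4.7378 m


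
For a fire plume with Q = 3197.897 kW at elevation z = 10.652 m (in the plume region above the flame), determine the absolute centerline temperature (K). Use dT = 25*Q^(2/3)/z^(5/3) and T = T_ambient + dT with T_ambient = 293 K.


Q^(2/3) = 217.06
z^(5/3) = 51.569
dT = 25 * 217.06 / 51.569 = 105.23 K
T = 293 + 105.23 = 398.23 K

398.23 K


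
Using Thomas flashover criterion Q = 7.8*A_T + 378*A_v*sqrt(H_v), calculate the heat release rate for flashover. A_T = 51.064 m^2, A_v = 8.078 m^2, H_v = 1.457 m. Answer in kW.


7.8*A_T = 398.30
sqrt(H_v) = 1.2071
378*A_v*sqrt(H_v) = 3685.7
Q = 398.30 + 3685.7 = 4084.0 kW

4084.0 kW


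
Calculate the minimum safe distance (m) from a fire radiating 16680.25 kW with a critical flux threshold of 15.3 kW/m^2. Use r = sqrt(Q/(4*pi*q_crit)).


4*pi*q_crit = 192.27
Q/(4*pi*q_crit) = 86.756
r = sqrt(86.756) = 9.3143 m

9.3143 m


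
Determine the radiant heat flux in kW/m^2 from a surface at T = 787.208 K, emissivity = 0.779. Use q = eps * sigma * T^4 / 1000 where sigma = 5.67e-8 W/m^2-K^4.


T^4 = 3.8402e+11
q = 0.779 * 5.67e-8 * 3.8402e+11 / 1000 = 16.962 kW/m^2

16.962 kW/m^2


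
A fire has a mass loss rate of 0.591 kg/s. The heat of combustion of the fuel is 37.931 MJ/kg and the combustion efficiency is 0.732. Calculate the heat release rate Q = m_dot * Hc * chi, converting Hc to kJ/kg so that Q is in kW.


Hc = 37.931 MJ/kg = 37.931 * 1000 kJ/kg = 37931 kJ/kg
Q = 0.591 kg/s * 37931 kJ/kg * 0.732 = 16409 kW

16409 kW


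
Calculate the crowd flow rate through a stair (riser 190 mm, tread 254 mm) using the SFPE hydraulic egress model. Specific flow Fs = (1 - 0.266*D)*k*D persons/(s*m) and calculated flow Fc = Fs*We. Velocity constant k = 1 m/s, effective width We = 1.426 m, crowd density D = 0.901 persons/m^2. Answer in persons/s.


1 - 0.266*D = 1 - 0.266*0.901 = 0.76033
Fs = 0.76033 * 1 * 0.901 = 0.68506 persons/(s*m)
Fc = 0.68506 * 1.426 = 0.97690 persons/s

0.97690 persons/s


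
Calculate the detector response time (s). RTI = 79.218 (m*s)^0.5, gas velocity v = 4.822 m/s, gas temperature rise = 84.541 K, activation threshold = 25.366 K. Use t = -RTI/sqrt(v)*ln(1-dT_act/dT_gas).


dT_act/dT_gas = 0.30004
ln(1 - 0.30004) = -0.35674
t = -79.218 / sqrt(4.822) * -0.35674 = 12.869 s

12.869 s


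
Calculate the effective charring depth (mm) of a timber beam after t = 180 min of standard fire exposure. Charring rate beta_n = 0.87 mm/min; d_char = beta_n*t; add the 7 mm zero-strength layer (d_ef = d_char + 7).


d_char = 0.87 * 180 = 156.6 mm
d_ef = 156.6 + 1.0*7 = 163.6 mm

163.6 mm


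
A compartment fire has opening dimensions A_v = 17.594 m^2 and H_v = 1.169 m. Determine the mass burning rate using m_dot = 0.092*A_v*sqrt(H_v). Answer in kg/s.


sqrt(H_v) = 1.0812
m_dot = 0.092 * 17.594 * 1.0812 = 1.7501 kg/s

1.7501 kg/s


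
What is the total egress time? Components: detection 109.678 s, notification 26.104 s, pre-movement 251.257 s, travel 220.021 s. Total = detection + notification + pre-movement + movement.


Total = 109.678 + 26.104 + 251.257 + 220.021 = 607.06 s

607.06 s


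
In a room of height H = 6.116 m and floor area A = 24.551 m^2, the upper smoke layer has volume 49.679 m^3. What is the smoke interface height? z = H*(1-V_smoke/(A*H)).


V/(A*H) = 0.33085
1 - 0.33085 = 0.66915
z = 6.116 * 0.66915 = 4.0925 m

4.0925 m


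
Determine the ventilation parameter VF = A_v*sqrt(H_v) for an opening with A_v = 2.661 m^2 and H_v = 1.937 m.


sqrt(H_v) = 1.3918
VF = 2.661 * 1.3918 = 3.7035 m^(5/2)

3.7035 m^(5/2)


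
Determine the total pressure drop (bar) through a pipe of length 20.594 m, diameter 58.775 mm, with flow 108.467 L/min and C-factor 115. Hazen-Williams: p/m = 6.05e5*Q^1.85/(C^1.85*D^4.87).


Q^1.85 = 5825.1
C^1.85 = 6490.7
D^4.87 = 4.1302e+08
p/m = 0.0013146 bar/m
p_total = 0.0013146 * 20.594 = 0.027073 bar

0.027073 bar


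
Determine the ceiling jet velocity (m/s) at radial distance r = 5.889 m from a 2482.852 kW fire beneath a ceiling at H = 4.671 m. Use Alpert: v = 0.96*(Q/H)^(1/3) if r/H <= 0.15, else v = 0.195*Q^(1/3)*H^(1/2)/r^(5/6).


r/H = 5.889 / 4.671 = 1.2608
r/H > 0.15, so v = 0.195*Q^(1/3)*H^(1/2)/r^(5/6)
Q^(1/3) = 13.541
H^(1/2) = 2.1612
r^(5/6) = 4.3823
v = 0.195 * 13.541 * 2.1612 / 4.3823 = 1.3022 m/s

1.3022 m/s


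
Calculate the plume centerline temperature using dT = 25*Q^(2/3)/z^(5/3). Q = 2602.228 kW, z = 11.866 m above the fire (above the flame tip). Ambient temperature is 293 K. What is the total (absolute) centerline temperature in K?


Q^(2/3) = 189.19
z^(5/3) = 61.732
dT = 25 * 189.19 / 61.732 = 76.618 K
T = 293 + 76.618 = 369.62 K

369.62 K


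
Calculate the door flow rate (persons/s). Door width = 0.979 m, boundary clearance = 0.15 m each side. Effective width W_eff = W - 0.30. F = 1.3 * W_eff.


W_eff = 0.979 - 0.30 = 0.679 m
F = 1.3 * 0.679 = 0.88270 persons/s

0.88270 persons/s


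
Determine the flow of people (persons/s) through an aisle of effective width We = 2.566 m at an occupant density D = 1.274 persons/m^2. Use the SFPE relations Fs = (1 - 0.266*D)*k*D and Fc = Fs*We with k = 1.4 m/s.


1 - 0.266*D = 1 - 0.266*1.274 = 0.66112
Fs = 0.66112 * 1.4 * 1.274 = 1.1792 persons/(s*m)
Fc = 1.1792 * 2.566 = 3.0257 persons/s

3.0257 persons/s


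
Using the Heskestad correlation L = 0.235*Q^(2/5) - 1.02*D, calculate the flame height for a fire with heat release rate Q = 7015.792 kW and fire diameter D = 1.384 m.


Q^(2/5) = 34.549
0.235 * Q^(2/5) = 8.1189
1.02 * D = 1.4117
L = 6.7072 m

6.7072 m


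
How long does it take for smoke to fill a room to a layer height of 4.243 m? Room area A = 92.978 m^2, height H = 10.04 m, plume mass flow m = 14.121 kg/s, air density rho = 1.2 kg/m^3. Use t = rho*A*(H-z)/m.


H - z = 5.797 m
t = 1.2 * 92.978 * 5.797 / 14.121 = 45.804 s

45.804 s


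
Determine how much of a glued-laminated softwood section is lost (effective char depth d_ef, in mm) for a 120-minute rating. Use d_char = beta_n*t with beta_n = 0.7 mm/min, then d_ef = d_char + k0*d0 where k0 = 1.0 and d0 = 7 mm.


d_char = 0.7 * 120 = 84 mm
d_ef = 84 + 1.0*7 = 91 mm

91 mm


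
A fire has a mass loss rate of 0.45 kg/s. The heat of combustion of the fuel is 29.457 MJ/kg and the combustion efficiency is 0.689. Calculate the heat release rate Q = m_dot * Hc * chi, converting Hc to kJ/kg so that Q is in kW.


Hc = 29.457 MJ/kg = 29.457 * 1000 kJ/kg = 29457 kJ/kg
Q = 0.45 kg/s * 29457 kJ/kg * 0.689 = 9133.1 kW

9133.1 kW


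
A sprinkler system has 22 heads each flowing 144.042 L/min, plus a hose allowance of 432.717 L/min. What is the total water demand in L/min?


Sprinkler demand = 22 * 144.042 = 3168.924 L/min
Total = 3168.924 + 432.717 = 3601.641 L/min

3601.641 L/min


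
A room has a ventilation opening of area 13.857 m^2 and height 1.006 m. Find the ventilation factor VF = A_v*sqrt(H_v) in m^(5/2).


sqrt(H_v) = 1.0030
VF = 13.857 * 1.0030 = 13.899 m^(5/2)

13.899 m^(5/2)


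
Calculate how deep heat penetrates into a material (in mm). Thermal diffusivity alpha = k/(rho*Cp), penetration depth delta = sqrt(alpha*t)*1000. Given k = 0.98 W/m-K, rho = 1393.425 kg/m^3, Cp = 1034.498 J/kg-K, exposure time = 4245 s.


alpha = 0.98 / (1393.425 * 1034.498) = 6.7985e-07 m^2/s
alpha * t = 0.0028860
delta = sqrt(0.0028860) * 1000 = 53.721 mm

53.721 mm


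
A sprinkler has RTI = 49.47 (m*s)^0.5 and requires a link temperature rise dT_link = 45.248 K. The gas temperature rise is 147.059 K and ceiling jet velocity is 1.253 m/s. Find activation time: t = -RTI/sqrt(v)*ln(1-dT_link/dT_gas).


dT_link/dT_gas = 0.30769
ln(1 - 0.30769) = -0.36772
t = -49.47 / sqrt(1.253) * -0.36772 = 16.251 s

16.251 s


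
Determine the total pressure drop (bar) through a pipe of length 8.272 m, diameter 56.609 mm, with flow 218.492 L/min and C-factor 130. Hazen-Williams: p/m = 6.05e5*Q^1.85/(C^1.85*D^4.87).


Q^1.85 = 21279
C^1.85 = 8143.2
D^4.87 = 3.4400e+08
p/m = 0.0045958 bar/m
p_total = 0.0045958 * 8.272 = 0.038017 bar

0.038017 bar


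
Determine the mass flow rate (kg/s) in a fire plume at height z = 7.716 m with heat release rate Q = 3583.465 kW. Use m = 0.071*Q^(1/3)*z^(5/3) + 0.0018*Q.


Q^(1/3) = 15.303
z^(5/3) = 30.129
First term = 0.071 * 15.303 * 30.129 = 32.735
Second term = 0.0018 * 3583.465 = 6.4502
m = 39.185 kg/s

39.185 kg/s


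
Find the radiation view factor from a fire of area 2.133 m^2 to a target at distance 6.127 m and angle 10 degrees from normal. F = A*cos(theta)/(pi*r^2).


cos(10 deg) = 0.98481
pi*r^2 = 117.94
F = 2.133 * 0.98481 / 117.94 = 0.017811

0.017811


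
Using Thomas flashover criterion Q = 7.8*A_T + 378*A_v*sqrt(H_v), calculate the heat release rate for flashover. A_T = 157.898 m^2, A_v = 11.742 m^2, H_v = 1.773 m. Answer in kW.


7.8*A_T = 1231.6
sqrt(H_v) = 1.3315
378*A_v*sqrt(H_v) = 5910.0
Q = 1231.6 + 5910.0 = 7141.6 kW

7141.6 kW


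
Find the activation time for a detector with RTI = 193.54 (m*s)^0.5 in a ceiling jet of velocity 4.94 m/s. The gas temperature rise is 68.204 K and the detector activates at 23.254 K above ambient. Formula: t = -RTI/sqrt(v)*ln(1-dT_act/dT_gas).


dT_act/dT_gas = 0.34095
ln(1 - 0.34095) = -0.41695
t = -193.54 / sqrt(4.94) * -0.41695 = 36.307 s

36.307 s


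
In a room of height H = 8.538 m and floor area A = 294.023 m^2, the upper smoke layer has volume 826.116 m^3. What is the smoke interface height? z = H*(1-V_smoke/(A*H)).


V/(A*H) = 0.32908
1 - 0.32908 = 0.67092
z = 8.538 * 0.67092 = 5.7283 m

5.7283 m


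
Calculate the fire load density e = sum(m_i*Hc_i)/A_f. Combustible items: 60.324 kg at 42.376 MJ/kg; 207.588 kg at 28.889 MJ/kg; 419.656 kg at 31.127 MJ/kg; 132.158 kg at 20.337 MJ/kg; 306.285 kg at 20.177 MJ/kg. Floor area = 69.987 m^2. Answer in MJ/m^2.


Total energy = 60.324*42.376 + 207.588*28.889 + 419.656*31.127 + 132.158*20.337 + 306.285*20.177
= 2556.290 + 5997.010 + 13062.63 + 2687.697 + 6179.912
= 30483.54 MJ
e = 30483.54 / 69.987 = 435.56 MJ/m^2

435.56 MJ/m^2


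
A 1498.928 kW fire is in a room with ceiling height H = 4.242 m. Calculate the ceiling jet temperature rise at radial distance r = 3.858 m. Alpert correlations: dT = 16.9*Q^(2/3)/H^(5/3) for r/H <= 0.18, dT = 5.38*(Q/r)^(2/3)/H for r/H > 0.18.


r/H = 3.858 / 4.242 = 0.90948
r/H > 0.18, so dT = 5.38*(Q/r)^(2/3)/H
Q/r = 388.52
(Q/r)^(2/3) = 53.245
dT = 5.38 * 53.245 / 4.242 = 67.529 K

67.529 K


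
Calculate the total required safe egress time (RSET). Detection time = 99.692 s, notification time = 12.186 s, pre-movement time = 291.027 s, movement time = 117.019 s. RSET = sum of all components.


Total = 99.692 + 12.186 + 291.027 + 117.019 = 519.924 s

519.924 s


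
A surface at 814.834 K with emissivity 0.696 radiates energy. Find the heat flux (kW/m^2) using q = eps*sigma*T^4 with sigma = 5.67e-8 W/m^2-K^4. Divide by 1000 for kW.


T^4 = 4.4084e+11
q = 0.696 * 5.67e-8 * 4.4084e+11 / 1000 = 17.397 kW/m^2

17.397 kW/m^2


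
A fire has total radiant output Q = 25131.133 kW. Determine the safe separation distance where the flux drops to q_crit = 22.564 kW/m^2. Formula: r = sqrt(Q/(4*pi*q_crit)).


4*pi*q_crit = 283.55
Q/(4*pi*q_crit) = 88.631
r = sqrt(88.631) = 9.4144 m

9.4144 m


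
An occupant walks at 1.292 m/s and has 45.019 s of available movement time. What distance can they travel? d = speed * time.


d = 1.292 * 45.019 = 58.165 m

58.165 m


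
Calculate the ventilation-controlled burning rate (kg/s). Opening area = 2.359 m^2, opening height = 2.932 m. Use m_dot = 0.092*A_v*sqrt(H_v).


sqrt(H_v) = 1.7123
m_dot = 0.092 * 2.359 * 1.7123 = 0.37162 kg/s

0.37162 kg/s


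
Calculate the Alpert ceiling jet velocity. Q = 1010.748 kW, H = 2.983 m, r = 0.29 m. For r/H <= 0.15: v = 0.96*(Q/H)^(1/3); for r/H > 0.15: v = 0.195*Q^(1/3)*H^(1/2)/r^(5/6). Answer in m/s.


r/H = 0.29 / 2.983 = 0.097218
r/H <= 0.15, so v = 0.96*(Q/H)^(1/3)
Q/H = 338.84
(Q/H)^(1/3) = 6.9716
v = 0.96 * 6.9716 = 6.6927 m/s

6.6927 m/s


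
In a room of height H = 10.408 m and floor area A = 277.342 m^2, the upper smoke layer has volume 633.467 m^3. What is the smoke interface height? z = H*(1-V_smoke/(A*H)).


V/(A*H) = 0.21945
1 - 0.21945 = 0.78055
z = 10.408 * 0.78055 = 8.1239 m

8.1239 m


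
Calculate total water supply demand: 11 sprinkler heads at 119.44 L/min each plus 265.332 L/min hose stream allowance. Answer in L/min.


Sprinkler demand = 11 * 119.44 = 1313.84 L/min
Total = 1313.84 + 265.332 = 1579.172 L/min

1579.172 L/min


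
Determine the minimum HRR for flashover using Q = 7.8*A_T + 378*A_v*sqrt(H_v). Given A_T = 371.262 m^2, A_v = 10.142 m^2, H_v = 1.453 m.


7.8*A_T = 2895.8
sqrt(H_v) = 1.2054
378*A_v*sqrt(H_v) = 4621.1
Q = 2895.8 + 4621.1 = 7517.0 kW

7517.0 kW


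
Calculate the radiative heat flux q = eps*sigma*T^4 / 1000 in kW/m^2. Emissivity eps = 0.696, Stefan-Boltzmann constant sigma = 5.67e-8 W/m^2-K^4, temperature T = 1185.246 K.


T^4 = 1.9735e+12
q = 0.696 * 5.67e-8 * 1.9735e+12 / 1000 = 77.880 kW/m^2

77.880 kW/m^2


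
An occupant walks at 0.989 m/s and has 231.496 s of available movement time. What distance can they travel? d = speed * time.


d = 0.989 * 231.496 = 228.95 m

228.95 m


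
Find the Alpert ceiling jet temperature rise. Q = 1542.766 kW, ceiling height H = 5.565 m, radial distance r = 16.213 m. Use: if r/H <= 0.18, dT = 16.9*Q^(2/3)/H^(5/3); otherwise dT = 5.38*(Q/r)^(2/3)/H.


r/H = 16.213 / 5.565 = 2.9134
r/H > 0.18, so dT = 5.38*(Q/r)^(2/3)/H
Q/r = 95.156
(Q/r)^(2/3) = 20.843
dT = 5.38 * 20.843 / 5.565 = 20.150 K

20.150 K


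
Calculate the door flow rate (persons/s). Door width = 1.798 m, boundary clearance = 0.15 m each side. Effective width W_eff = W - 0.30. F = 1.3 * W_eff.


W_eff = 1.798 - 0.30 = 1.498 m
F = 1.3 * 1.498 = 1.9474 persons/s

1.9474 persons/s


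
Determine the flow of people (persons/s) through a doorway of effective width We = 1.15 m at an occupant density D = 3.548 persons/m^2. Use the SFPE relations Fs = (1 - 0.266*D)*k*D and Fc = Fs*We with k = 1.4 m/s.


1 - 0.266*D = 1 - 0.266*3.548 = 0.056232
Fs = 0.056232 * 1.4 * 3.548 = 0.27932 persons/(s*m)
Fc = 0.27932 * 1.15 = 0.32121 persons/s

0.32121 persons/s


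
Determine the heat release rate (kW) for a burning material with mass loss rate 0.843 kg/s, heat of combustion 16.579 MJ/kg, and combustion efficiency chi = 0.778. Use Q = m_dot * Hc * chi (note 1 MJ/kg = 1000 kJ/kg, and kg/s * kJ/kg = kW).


Hc = 16.579 MJ/kg = 16.579 * 1000 kJ/kg = 16579 kJ/kg
Q = 0.843 kg/s * 16579 kJ/kg * 0.778 = 10873 kW

10873 kW


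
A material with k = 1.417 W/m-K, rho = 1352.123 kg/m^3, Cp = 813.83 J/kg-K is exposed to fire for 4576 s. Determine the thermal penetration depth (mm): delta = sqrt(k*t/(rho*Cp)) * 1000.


alpha = 1.417 / (1352.123 * 813.83) = 1.2877e-06 m^2/s
alpha * t = 0.0058926
delta = sqrt(0.0058926) * 1000 = 76.763 mm

76.763 mm


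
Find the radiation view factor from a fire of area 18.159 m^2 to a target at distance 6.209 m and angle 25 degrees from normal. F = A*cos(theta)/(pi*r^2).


cos(25 deg) = 0.90631
pi*r^2 = 121.11
F = 18.159 * 0.90631 / 121.11 = 0.13589

0.13589


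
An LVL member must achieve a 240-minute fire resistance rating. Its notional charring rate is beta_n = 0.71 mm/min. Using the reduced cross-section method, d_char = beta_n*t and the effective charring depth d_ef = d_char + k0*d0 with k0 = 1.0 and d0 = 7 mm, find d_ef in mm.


d_char = 0.71 * 240 = 170.4 mm
d_ef = 170.4 + 1.0*7 = 177.4 mm

177.4 mm


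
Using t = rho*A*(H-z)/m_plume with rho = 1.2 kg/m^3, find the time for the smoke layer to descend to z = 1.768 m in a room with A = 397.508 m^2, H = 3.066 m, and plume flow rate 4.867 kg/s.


H - z = 1.298 m
t = 1.2 * 397.508 * 1.298 / 4.867 = 127.22 s

127.22 s


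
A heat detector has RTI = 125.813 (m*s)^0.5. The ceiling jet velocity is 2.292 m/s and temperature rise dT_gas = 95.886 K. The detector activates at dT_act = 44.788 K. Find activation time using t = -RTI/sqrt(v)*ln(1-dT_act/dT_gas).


dT_act/dT_gas = 0.46710
ln(1 - 0.46710) = -0.62941
t = -125.813 / sqrt(2.292) * -0.62941 = 52.306 s

52.306 s


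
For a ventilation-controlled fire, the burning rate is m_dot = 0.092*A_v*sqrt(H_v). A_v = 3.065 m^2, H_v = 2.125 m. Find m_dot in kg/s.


sqrt(H_v) = 1.4577
m_dot = 0.092 * 3.065 * 1.4577 = 0.41105 kg/s

0.41105 kg/s


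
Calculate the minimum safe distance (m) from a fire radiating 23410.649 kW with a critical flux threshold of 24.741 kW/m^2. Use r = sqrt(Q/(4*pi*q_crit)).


4*pi*q_crit = 310.90
Q/(4*pi*q_crit) = 75.299
r = sqrt(75.299) = 8.6775 m

8.6775 m


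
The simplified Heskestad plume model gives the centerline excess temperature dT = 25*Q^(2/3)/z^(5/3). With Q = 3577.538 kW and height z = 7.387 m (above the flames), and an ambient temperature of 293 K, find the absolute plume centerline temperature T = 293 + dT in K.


Q^(2/3) = 233.91
z^(5/3) = 28.019
dT = 25 * 233.91 / 28.019 = 208.71 K
T = 293 + 208.71 = 501.71 K

501.71 K


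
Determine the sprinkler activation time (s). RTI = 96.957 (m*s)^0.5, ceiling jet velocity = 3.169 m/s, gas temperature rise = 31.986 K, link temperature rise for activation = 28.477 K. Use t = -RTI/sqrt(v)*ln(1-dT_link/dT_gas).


dT_link/dT_gas = 0.89030
ln(1 - 0.89030) = -2.2100
t = -96.957 / sqrt(3.169) * -2.2100 = 120.37 s

120.37 s


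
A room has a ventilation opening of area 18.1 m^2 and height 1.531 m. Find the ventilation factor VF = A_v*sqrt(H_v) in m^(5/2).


sqrt(H_v) = 1.2373
VF = 18.1 * 1.2373 = 22.396 m^(5/2)

22.396 m^(5/2)


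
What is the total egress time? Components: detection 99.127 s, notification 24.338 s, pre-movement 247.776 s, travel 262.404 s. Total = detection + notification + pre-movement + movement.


Total = 99.127 + 24.338 + 247.776 + 262.404 = 633.645 s

633.645 s


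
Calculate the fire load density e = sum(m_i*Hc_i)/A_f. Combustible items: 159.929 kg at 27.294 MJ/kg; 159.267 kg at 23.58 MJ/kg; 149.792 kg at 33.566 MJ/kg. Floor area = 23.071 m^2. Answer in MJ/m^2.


Total energy = 159.929*27.294 + 159.267*23.58 + 149.792*33.566
= 4365.102 + 3755.516 + 5027.918
= 13148.54 MJ
e = 13148.54 / 23.071 = 569.92 MJ/m^2

569.92 MJ/m^2


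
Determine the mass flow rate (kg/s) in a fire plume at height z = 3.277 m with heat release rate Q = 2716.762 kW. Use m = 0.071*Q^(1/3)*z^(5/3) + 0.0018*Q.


Q^(1/3) = 13.954
z^(5/3) = 7.2298
First term = 0.071 * 13.954 * 7.2298 = 7.1626
Second term = 0.0018 * 2716.762 = 4.8902
m = 12.053 kg/s

12.053 kg/s


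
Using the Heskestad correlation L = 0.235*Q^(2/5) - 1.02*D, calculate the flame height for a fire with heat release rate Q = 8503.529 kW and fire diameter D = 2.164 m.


Q^(2/5) = 37.311
0.235 * Q^(2/5) = 8.7681
1.02 * D = 2.2073
L = 6.5609 m

6.5609 m


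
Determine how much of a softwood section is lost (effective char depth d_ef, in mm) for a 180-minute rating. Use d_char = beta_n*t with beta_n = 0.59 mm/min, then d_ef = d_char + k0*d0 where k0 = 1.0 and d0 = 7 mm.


d_char = 0.59 * 180 = 106.2 mm
d_ef = 106.2 + 1.0*7 = 113.2 mm

113.2 mm


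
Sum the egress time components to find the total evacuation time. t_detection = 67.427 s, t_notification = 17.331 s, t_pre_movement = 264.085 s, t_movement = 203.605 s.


Total = 67.427 + 17.331 + 264.085 + 203.605 = 552.448 s

552.448 s


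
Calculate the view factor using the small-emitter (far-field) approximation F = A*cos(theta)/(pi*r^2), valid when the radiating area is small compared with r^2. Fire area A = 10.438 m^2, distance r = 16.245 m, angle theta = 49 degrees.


cos(49 deg) = 0.65606
pi*r^2 = 829.07
F = 10.438 * 0.65606 / 829.07 = 0.0082598

0.0082598


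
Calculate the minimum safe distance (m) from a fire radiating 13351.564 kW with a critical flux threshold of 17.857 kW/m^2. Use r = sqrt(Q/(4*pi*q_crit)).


4*pi*q_crit = 224.40
Q/(4*pi*q_crit) = 59.500
r = sqrt(59.500) = 7.7136 m

7.7136 m


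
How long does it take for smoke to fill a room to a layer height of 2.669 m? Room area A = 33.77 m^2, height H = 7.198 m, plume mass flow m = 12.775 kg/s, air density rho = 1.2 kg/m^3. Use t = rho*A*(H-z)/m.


H - z = 4.529 m
t = 1.2 * 33.77 * 4.529 / 12.775 = 14.367 s

14.367 s


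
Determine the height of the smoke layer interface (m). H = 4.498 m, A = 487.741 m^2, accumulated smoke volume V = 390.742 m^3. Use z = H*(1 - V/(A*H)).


V/(A*H) = 0.17811
1 - 0.17811 = 0.82189
z = 4.498 * 0.82189 = 3.6969 m

3.6969 m


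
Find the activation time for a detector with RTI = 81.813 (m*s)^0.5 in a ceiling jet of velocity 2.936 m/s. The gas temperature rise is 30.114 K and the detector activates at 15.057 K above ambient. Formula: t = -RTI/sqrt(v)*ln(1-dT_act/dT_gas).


dT_act/dT_gas = 0.5
ln(1 - 0.5) = -0.69315
t = -81.813 / sqrt(2.936) * -0.69315 = 33.096 s

33.096 s


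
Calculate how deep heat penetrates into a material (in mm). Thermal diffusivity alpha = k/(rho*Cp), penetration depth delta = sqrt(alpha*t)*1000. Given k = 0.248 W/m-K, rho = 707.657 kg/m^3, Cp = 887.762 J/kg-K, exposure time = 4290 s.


alpha = 0.248 / (707.657 * 887.762) = 3.9476e-07 m^2/s
alpha * t = 0.0016935
delta = sqrt(0.0016935) * 1000 = 41.152 mm

41.152 mm


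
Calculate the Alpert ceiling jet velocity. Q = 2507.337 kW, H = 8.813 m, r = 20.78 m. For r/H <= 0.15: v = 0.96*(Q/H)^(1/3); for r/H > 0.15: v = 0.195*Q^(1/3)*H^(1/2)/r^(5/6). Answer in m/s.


r/H = 20.78 / 8.813 = 2.3579
r/H > 0.15, so v = 0.195*Q^(1/3)*H^(1/2)/r^(5/6)
Q^(1/3) = 13.585
H^(1/2) = 2.9687
r^(5/6) = 12.533
v = 0.195 * 13.585 * 2.9687 / 12.533 = 0.62752 m/s

0.62752 m/s


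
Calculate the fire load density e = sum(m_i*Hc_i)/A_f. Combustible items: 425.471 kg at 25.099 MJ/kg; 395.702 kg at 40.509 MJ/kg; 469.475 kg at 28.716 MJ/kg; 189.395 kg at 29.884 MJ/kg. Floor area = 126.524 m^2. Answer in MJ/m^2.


Total energy = 425.471*25.099 + 395.702*40.509 + 469.475*28.716 + 189.395*29.884
= 10678.90 + 16029.49 + 13481.44 + 5659.880
= 45849.71 MJ
e = 45849.71 / 126.524 = 362.38 MJ/m^2

362.38 MJ/m^2


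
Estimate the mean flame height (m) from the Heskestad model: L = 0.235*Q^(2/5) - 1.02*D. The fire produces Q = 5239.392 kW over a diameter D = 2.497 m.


Q^(2/5) = 30.741
0.235 * Q^(2/5) = 7.2240
1.02 * D = 2.5469
L = 4.6771 m

4.6771 m


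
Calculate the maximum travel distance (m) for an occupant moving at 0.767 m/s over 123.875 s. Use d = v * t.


d = 0.767 * 123.875 = 95.012 m

95.012 m


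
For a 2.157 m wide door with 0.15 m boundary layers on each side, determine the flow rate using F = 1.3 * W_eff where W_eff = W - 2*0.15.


W_eff = 2.157 - 0.30 = 1.857 m
F = 1.3 * 1.857 = 2.4141 persons/s

2.4141 persons/s


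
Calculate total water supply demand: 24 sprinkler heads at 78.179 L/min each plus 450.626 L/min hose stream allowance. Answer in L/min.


Sprinkler demand = 24 * 78.179 = 1876.296 L/min
Total = 1876.296 + 450.626 = 2326.922 L/min

2326.922 L/min


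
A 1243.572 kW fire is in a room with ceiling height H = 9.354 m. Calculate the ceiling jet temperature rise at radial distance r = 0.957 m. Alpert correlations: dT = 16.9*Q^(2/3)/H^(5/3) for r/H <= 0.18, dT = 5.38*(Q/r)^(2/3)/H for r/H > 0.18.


r/H = 0.957 / 9.354 = 0.10231
r/H <= 0.18, so dT = 16.9*Q^(2/3)/H^(5/3)
Q^(2/3) = 115.64
H^(5/3) = 41.527
dT = 16.9 * 115.64 / 41.527 = 47.062 K

47.062 K


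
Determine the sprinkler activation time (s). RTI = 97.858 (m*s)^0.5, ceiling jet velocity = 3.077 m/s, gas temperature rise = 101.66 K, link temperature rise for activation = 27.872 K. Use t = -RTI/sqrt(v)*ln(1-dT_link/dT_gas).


dT_link/dT_gas = 0.27417
ln(1 - 0.27417) = -0.32044
t = -97.858 / sqrt(3.077) * -0.32044 = 17.876 s

17.876 s


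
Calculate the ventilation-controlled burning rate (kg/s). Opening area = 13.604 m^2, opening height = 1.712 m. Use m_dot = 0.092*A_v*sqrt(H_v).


sqrt(H_v) = 1.3084
m_dot = 0.092 * 13.604 * 1.3084 = 1.6376 kg/s

1.6376 kg/s


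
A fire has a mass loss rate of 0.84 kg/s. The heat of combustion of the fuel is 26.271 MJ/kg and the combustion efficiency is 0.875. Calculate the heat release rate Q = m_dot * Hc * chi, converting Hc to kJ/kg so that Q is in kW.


Hc = 26.271 MJ/kg = 26.271 * 1000 kJ/kg = 26271 kJ/kg
Q = 0.84 kg/s * 26271 kJ/kg * 0.875 = 19309.185 kW

19309.185 kW


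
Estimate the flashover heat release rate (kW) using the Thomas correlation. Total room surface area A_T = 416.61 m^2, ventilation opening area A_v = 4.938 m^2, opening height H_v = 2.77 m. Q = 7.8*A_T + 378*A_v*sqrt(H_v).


7.8*A_T = 3249.558
sqrt(H_v) = 1.6643
378*A_v*sqrt(H_v) = 3106.6
Q = 3249.558 + 3106.6 = 6356.1 kW

6356.1 kW


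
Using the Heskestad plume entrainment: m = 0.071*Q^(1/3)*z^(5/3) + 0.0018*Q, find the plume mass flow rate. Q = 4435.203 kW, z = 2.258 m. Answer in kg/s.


Q^(1/3) = 16.430
z^(5/3) = 3.8863
First term = 0.071 * 16.430 * 3.8863 = 4.5335
Second term = 0.0018 * 4435.203 = 7.9834
m = 12.517 kg/s

12.517 kg/s


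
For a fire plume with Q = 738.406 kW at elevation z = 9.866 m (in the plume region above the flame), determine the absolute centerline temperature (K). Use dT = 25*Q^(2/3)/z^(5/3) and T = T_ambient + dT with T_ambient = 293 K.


Q^(2/3) = 81.695
z^(5/3) = 45.384
dT = 25 * 81.695 / 45.384 = 45.002 K
T = 293 + 45.002 = 338.00 K

338.00 K


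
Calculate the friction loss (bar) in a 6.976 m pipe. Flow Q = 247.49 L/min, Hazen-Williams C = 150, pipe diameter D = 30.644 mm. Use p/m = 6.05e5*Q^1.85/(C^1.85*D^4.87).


Q^1.85 = 26797
C^1.85 = 10611
D^4.87 = 1.7318e+07
p/m = 0.088220 bar/m
p_total = 0.088220 * 6.976 = 0.61542 bar

0.61542 bar


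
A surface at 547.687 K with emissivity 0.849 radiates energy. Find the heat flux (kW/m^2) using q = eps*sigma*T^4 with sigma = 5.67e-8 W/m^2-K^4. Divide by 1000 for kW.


T^4 = 8.9977e+10
q = 0.849 * 5.67e-8 * 8.9977e+10 / 1000 = 4.3313 kW/m^2

4.3313 kW/m^2


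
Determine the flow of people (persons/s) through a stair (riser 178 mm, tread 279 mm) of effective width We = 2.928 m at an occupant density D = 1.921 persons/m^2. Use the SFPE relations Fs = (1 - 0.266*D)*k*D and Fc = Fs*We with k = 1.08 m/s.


1 - 0.266*D = 1 - 0.266*1.921 = 0.48901
Fs = 0.48901 * 1.08 * 1.921 = 1.0145 persons/(s*m)
Fc = 1.0145 * 2.928 = 2.9706 persons/s

2.9706 persons/s


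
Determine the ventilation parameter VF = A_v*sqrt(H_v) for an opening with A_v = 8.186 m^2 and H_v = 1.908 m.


sqrt(H_v) = 1.3813
VF = 8.186 * 1.3813 = 11.307 m^(5/2)

11.307 m^(5/2)


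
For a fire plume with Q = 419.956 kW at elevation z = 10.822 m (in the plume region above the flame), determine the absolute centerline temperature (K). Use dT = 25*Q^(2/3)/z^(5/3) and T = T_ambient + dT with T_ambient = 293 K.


Q^(2/3) = 56.079
z^(5/3) = 52.948
dT = 25 * 56.079 / 52.948 = 26.479 K
T = 293 + 26.479 = 319.48 K

319.48 K


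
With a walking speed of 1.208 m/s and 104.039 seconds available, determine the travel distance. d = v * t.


d = 1.208 * 104.039 = 125.68 m

125.68 m


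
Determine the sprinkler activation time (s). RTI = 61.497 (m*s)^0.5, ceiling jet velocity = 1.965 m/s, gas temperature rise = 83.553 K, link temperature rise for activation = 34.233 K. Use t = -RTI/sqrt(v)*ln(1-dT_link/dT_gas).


dT_link/dT_gas = 0.40972
ln(1 - 0.40972) = -0.52715
t = -61.497 / sqrt(1.965) * -0.52715 = 23.126 s

23.126 s


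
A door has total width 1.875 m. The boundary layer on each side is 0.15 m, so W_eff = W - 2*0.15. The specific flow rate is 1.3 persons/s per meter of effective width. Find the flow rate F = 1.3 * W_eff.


W_eff = 1.875 - 0.30 = 1.575 m
F = 1.3 * 1.575 = 2.0475 persons/s

2.0475 persons/s


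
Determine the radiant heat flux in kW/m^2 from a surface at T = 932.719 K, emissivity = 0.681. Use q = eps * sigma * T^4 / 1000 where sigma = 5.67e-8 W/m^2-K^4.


T^4 = 7.5684e+11
q = 0.681 * 5.67e-8 * 7.5684e+11 / 1000 = 29.224 kW/m^2

29.224 kW/m^2


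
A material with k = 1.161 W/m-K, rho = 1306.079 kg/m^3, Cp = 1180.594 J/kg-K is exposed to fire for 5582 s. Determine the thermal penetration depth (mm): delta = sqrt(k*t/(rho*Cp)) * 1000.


alpha = 1.161 / (1306.079 * 1180.594) = 7.5294e-07 m^2/s
alpha * t = 0.0042029
delta = sqrt(0.0042029) * 1000 = 64.830 mm

64.830 mm


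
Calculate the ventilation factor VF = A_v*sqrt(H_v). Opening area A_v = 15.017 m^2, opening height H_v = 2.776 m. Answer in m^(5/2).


sqrt(H_v) = 1.6661
VF = 15.017 * 1.6661 = 25.020 m^(5/2)

25.020 m^(5/2)


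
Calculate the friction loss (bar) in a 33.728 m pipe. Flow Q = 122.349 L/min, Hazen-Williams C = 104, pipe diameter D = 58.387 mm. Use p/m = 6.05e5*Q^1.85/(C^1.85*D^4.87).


Q^1.85 = 7278.8
C^1.85 = 5389.0
D^4.87 = 3.9991e+08
p/m = 0.0020434 bar/m
p_total = 0.0020434 * 33.728 = 0.068918 bar

0.068918 bar


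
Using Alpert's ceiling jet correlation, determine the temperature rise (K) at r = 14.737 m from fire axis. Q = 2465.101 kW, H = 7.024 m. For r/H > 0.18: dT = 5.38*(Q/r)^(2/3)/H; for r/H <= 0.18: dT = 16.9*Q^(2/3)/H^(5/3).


r/H = 14.737 / 7.024 = 2.0981
r/H > 0.18, so dT = 5.38*(Q/r)^(2/3)/H
Q/r = 167.27
(Q/r)^(2/3) = 30.359
dT = 5.38 * 30.359 / 7.024 = 23.253 K

23.253 K


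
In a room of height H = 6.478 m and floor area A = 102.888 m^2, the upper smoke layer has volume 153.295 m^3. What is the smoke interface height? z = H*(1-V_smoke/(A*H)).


V/(A*H) = 0.23000
1 - 0.23000 = 0.77000
z = 6.478 * 0.77000 = 4.9881 m

4.9881 m


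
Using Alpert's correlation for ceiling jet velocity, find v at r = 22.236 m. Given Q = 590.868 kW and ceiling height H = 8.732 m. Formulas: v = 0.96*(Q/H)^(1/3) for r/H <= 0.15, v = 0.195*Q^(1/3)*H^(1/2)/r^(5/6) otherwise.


r/H = 22.236 / 8.732 = 2.5465
r/H > 0.15, so v = 0.195*Q^(1/3)*H^(1/2)/r^(5/6)
Q^(1/3) = 8.3913
H^(1/2) = 2.9550
r^(5/6) = 13.260
v = 0.195 * 8.3913 * 2.9550 / 13.260 = 0.36465 m/s

0.36465 m/s


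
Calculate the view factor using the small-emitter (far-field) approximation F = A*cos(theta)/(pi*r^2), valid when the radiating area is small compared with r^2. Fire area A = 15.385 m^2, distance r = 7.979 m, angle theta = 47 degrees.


cos(47 deg) = 0.68200
pi*r^2 = 200.01
F = 15.385 * 0.68200 / 200.01 = 0.052461

0.052461


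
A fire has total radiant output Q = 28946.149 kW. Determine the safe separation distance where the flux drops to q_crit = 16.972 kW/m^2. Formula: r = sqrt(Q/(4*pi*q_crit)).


4*pi*q_crit = 213.28
Q/(4*pi*q_crit) = 135.72
r = sqrt(135.72) = 11.650 m

11.650 m


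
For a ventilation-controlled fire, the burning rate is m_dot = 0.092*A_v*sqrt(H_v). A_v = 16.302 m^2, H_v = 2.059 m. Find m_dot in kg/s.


sqrt(H_v) = 1.4349
m_dot = 0.092 * 16.302 * 1.4349 = 2.1521 kg/s

2.1521 kg/s


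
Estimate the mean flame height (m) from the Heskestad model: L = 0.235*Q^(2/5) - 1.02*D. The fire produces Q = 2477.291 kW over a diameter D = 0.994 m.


Q^(2/5) = 22.782
0.235 * Q^(2/5) = 5.3538
1.02 * D = 1.0139
L = 4.3399 m

4.3399 m


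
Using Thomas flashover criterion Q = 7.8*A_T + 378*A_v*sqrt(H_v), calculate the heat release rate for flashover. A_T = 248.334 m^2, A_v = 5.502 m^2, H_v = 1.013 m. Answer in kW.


7.8*A_T = 1937.0
sqrt(H_v) = 1.0065
378*A_v*sqrt(H_v) = 2093.2
Q = 1937.0 + 2093.2 = 4030.2 kW

4030.2 kW


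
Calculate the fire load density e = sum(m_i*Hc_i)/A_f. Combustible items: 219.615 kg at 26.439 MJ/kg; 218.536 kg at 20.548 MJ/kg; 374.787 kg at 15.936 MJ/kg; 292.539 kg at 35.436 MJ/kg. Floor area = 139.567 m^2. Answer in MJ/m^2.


Total energy = 219.615*26.439 + 218.536*20.548 + 374.787*15.936 + 292.539*35.436
= 5806.401 + 4490.478 + 5972.606 + 10366.41
= 26635.90 MJ
e = 26635.90 / 139.567 = 190.85 MJ/m^2

190.85 MJ/m^2


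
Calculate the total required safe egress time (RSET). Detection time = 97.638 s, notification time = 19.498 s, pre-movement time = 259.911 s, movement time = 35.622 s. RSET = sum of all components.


Total = 97.638 + 19.498 + 259.911 + 35.622 = 412.669 s

412.669 s


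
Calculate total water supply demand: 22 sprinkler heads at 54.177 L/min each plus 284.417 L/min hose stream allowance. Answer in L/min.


Sprinkler demand = 22 * 54.177 = 1191.894 L/min
Total = 1191.894 + 284.417 = 1476.311 L/min

1476.311 L/min


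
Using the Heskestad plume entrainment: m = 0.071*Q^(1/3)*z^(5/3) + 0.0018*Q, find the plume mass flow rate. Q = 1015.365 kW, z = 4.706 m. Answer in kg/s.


Q^(1/3) = 10.051
z^(5/3) = 13.216
First term = 0.071 * 10.051 * 13.216 = 9.4309
Second term = 0.0018 * 1015.365 = 1.8277
m = 11.259 kg/s

11.259 kg/s


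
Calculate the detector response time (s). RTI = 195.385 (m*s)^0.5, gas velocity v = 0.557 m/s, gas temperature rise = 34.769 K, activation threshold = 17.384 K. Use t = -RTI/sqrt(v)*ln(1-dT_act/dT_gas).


dT_act/dT_gas = 0.49999
ln(1 - 0.49999) = -0.69312
t = -195.385 / sqrt(0.557) * -0.69312 = 181.46 s

181.46 s


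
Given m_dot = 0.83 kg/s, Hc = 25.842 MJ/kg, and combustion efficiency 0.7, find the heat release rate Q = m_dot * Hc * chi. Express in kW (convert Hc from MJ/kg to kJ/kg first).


Hc = 25.842 MJ/kg = 25.842 * 1000 kJ/kg = 25842 kJ/kg
Q = 0.83 kg/s * 25842 kJ/kg * 0.7 = 15014.202 kW

15014.202 kW


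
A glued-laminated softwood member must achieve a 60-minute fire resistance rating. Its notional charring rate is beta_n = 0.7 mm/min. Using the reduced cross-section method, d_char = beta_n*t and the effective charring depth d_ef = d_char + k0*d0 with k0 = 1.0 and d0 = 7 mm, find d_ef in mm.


d_char = 0.7 * 60 = 42 mm
d_ef = 42 + 1.0*7 = 49 mm

49 mm


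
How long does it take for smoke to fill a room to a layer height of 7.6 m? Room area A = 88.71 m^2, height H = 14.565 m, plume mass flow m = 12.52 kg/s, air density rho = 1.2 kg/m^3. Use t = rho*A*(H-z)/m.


H - z = 6.965 m
t = 1.2 * 88.71 * 6.965 / 12.52 = 59.220 s

59.220 s


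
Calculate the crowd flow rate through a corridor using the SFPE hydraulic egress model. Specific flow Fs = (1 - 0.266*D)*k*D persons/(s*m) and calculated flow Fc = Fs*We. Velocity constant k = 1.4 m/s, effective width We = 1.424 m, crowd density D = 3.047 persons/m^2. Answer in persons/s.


1 - 0.266*D = 1 - 0.266*3.047 = 0.18950
Fs = 0.18950 * 1.4 * 3.047 = 0.80836 persons/(s*m)
Fc = 0.80836 * 1.424 = 1.1511 persons/s

1.1511 persons/s


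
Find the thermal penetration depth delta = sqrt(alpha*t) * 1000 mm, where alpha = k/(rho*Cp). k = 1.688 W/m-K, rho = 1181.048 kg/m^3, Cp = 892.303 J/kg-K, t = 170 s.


alpha = 1.688 / (1181.048 * 892.303) = 1.6017e-06 m^2/s
alpha * t = 0.00027230
delta = sqrt(0.00027230) * 1000 = 16.501 mm

16.501 mm


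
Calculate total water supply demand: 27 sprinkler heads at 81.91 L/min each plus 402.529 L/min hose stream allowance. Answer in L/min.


Sprinkler demand = 27 * 81.91 = 2211.57 L/min
Total = 2211.57 + 402.529 = 2614.099 L/min

2614.099 L/min


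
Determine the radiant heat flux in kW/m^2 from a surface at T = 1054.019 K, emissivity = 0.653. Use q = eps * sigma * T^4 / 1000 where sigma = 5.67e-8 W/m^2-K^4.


T^4 = 1.2342e+12
q = 0.653 * 5.67e-8 * 1.2342e+12 / 1000 = 45.697 kW/m^2

45.697 kW/m^2


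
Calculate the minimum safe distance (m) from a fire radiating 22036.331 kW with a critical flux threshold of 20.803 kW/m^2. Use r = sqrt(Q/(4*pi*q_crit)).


4*pi*q_crit = 261.42
Q/(4*pi*q_crit) = 84.295
r = sqrt(84.295) = 9.1812 m

9.1812 m


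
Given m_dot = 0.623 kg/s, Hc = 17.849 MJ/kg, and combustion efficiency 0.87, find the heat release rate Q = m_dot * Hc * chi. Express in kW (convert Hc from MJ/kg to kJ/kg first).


Hc = 17.849 MJ/kg = 17.849 * 1000 kJ/kg = 17849 kJ/kg
Q = 0.623 kg/s * 17849 kJ/kg * 0.87 = 9674.3 kW

9674.3 kW


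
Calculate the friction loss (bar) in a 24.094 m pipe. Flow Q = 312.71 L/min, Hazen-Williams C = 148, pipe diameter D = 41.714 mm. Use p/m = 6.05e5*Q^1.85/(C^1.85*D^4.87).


Q^1.85 = 41306
C^1.85 = 10351
D^4.87 = 7.7763e+07
p/m = 0.031046 bar/m
p_total = 0.031046 * 24.094 = 0.74803 bar

0.74803 bar


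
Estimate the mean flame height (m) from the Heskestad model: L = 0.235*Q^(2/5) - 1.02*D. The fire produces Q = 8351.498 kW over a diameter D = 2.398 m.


Q^(2/5) = 37.043
0.235 * Q^(2/5) = 8.7051
1.02 * D = 2.4460
L = 6.2591 m

6.2591 m


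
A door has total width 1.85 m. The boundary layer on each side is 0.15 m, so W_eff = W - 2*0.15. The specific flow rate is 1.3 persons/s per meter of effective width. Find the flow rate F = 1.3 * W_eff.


W_eff = 1.85 - 0.30 = 1.55 m
F = 1.3 * 1.55 = 2.015 persons/s

2.015 persons/s


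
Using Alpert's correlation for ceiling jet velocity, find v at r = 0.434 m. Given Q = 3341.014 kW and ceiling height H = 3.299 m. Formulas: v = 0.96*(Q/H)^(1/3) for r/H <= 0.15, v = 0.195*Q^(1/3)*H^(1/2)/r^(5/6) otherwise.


r/H = 0.434 / 3.299 = 0.13156
r/H <= 0.15, so v = 0.96*(Q/H)^(1/3)
Q/H = 1012.7
(Q/H)^(1/3) = 10.042
v = 0.96 * 10.042 = 9.6406 m/s

9.6406 m/s


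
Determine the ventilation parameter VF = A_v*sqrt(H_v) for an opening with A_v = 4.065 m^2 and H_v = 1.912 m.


sqrt(H_v) = 1.3828
VF = 4.065 * 1.3828 = 5.6209 m^(5/2)

5.6209 m^(5/2)


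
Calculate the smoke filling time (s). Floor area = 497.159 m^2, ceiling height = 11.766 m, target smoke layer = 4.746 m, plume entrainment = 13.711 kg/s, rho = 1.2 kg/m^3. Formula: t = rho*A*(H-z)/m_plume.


H - z = 7.02 m
t = 1.2 * 497.159 * 7.02 / 13.711 = 305.45 s

305.45 s


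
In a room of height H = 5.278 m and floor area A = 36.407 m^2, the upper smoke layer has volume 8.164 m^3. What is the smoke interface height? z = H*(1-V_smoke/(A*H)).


V/(A*H) = 0.042486
1 - 0.042486 = 0.95751
z = 5.278 * 0.95751 = 5.0538 m

5.0538 m


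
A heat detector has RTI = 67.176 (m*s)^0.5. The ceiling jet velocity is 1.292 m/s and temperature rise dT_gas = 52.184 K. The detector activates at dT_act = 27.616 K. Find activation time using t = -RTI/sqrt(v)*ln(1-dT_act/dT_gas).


dT_act/dT_gas = 0.52920
ln(1 - 0.52920) = -0.75333
t = -67.176 / sqrt(1.292) * -0.75333 = 44.521 s

44.521 s


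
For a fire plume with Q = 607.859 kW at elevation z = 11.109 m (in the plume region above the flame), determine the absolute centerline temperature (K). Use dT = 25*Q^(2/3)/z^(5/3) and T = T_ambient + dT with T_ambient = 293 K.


Q^(2/3) = 71.758
z^(5/3) = 55.308
dT = 25 * 71.758 / 55.308 = 32.435 K
T = 293 + 32.435 = 325.44 K

325.44 K


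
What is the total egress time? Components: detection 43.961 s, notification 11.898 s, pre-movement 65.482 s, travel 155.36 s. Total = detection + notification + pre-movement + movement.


Total = 43.961 + 11.898 + 65.482 + 155.36 = 276.701 s

276.701 s


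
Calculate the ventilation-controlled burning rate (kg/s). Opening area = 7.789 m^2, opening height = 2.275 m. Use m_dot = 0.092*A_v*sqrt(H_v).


sqrt(H_v) = 1.5083
m_dot = 0.092 * 7.789 * 1.5083 = 1.0808 kg/s

1.0808 kg/s


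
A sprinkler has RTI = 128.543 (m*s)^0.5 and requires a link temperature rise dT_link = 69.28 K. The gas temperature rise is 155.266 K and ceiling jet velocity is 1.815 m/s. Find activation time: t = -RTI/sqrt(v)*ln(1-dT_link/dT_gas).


dT_link/dT_gas = 0.44620
ln(1 - 0.44620) = -0.59096
t = -128.543 / sqrt(1.815) * -0.59096 = 56.385 s

56.385 s


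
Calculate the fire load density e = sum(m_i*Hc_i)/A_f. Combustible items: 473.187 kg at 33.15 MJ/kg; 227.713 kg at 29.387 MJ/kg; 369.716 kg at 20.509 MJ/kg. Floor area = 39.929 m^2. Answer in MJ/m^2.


Total energy = 473.187*33.15 + 227.713*29.387 + 369.716*20.509
= 15686.15 + 6691.802 + 7582.505
= 29960.46 MJ
e = 29960.46 / 39.929 = 750.34 MJ/m^2

750.34 MJ/m^2


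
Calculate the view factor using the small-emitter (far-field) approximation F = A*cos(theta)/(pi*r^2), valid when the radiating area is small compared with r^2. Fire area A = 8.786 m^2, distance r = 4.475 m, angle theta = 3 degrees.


cos(3 deg) = 0.99863
pi*r^2 = 62.912
F = 8.786 * 0.99863 / 62.912 = 0.13946

0.13946
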